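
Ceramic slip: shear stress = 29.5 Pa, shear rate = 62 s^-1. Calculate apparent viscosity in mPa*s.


eta = tau/gamma * 1000 = 29.5/62 * 1000 = 475.8 mPa*s

475.8


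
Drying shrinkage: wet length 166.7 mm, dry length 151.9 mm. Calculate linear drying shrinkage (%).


DS = (166.7 - 151.9) / 166.7 * 100 = 8.88%

8.88


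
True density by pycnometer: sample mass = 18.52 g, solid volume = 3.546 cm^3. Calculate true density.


TD = 18.52 / 3.546 = 5.223 g/cm^3

5.223


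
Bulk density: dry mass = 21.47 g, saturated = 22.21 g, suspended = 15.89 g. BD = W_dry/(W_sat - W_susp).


BD = 21.47 / (22.21 - 15.89) = 21.47 / 6.32 = 3.397 g/cm^3

3.397


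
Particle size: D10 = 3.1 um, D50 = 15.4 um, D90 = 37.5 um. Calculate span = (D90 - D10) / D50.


Span = (37.5 - 3.1) / 15.4 = 34.4 / 15.4 = 2.234

2.234


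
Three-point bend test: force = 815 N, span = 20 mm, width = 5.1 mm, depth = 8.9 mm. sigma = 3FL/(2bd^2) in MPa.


sigma = 3*815*20/(2*5.1*8.9^2) = 60.5 MPa

60.5


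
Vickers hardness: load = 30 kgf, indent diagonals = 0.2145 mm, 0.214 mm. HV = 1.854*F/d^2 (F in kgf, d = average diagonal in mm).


d_avg = (0.2145+0.214)/2 = 0.21425 mm
HV = 1.854*30/0.21425^2 = 1212

1212


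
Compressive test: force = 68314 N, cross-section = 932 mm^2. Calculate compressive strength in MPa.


CS = 68314 / 932 = 73.3 MPa

73.3


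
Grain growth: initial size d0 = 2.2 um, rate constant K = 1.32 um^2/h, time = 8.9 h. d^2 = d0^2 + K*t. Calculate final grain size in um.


d^2 = 2.2^2 + 1.32*8.9 = 16.588
d = sqrt(16.588) = 4.07 um

4.07


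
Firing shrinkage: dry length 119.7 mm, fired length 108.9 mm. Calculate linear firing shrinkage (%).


FS = (119.7 - 108.9) / 119.7 * 100 = 9.02%

9.02


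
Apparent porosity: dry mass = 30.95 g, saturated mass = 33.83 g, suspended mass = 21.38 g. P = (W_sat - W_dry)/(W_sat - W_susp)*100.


P = (33.83 - 30.95) / (33.83 - 21.38) * 100 = 2.88 / 12.45 * 100 = 23.1%

23.1


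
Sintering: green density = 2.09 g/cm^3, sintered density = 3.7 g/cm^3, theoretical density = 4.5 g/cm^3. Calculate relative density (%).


Relative = 3.7 / 4.5 * 100 = 82.2%

82.2


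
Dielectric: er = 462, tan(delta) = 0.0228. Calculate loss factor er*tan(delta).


Loss = 462 * 0.0228 = 10.534

10.534


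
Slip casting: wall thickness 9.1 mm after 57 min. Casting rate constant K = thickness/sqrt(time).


K = 9.1 / sqrt(57) = 9.1 / 7.5498 = 1.205 mm/min^0.5

1.205


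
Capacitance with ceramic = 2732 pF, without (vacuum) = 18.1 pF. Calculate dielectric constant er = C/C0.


er = 2732 / 18.1 = 150.94

150.94


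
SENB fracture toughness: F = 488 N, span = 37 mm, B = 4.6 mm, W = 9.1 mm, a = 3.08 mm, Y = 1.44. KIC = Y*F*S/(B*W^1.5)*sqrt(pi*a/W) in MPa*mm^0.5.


KIC = 1.44*488*37/(4.6*9.1^1.5)*sqrt(pi*3.08/9.1) = 212.32

212.32


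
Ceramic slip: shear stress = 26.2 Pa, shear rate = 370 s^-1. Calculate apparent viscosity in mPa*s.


eta = tau/gamma * 1000 = 26.2/370 * 1000 = 70.8 mPa*s

70.8


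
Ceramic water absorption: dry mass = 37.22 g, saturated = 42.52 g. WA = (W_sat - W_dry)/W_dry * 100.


WA = (42.52 - 37.22) / 37.22 * 100 = 14.24%

14.24


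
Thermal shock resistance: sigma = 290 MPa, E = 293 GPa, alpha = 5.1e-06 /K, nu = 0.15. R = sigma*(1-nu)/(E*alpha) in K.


R = 290*(1-0.15)/(293*1000*5.1e-06) = 165 K

165


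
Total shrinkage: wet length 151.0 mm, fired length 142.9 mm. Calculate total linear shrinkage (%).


TS = (151.0 - 142.9) / 151.0 * 100 = 5.36%

5.36


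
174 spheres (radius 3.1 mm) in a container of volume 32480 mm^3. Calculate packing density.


V_sphere = 4/3*pi*3.1^3 = 124.7882 mm^3
Total V = 174*124.7882 = 21713.1468 mm^3
PD = 21713.1468 / 32480 = 0.669

0.669


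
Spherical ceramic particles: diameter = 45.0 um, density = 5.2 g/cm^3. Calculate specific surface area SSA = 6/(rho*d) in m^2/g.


SSA = 6 / (5.2 * 45.0) = 0.026 m^2/g

0.026


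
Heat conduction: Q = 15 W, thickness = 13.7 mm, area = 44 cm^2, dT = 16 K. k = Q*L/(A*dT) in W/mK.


k = 15*13.7/1000/(44/10000*16) = 2.92 W/mK

2.92


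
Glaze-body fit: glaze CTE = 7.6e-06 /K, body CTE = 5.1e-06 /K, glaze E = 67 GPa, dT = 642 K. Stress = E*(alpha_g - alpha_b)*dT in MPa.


Stress = 67*1000*(7.6e-06 - 5.1e-06)*642 = 107.5 MPa

107.5


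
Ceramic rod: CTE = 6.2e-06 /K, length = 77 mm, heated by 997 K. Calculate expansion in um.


dL = 6.2e-06 * 77 * 997 * 1000 = 475.968 um

475.968


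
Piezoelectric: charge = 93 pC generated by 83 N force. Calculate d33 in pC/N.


d33 = 93 / 83 = 1.1 pC/N

1.1


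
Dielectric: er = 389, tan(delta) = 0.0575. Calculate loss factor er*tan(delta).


Loss = 389 * 0.0575 = 22.368

22.368


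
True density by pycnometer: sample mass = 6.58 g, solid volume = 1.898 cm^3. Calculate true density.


TD = 6.58 / 1.898 = 3.467 g/cm^3

3.467


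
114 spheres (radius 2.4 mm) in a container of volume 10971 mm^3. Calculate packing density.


V_sphere = 4/3*pi*2.4^3 = 57.9058 mm^3
Total V = 114*57.9058 = 6601.2612 mm^3
PD = 6601.2612 / 10971 = 0.602

0.602


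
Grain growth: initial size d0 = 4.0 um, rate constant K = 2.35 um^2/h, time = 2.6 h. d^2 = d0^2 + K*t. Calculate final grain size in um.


d^2 = 4.0^2 + 2.35*2.6 = 22.11
d = sqrt(22.11) = 4.7 um

4.7


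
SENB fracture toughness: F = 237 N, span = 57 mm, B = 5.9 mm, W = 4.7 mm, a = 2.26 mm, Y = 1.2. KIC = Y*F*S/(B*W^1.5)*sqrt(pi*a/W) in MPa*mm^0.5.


KIC = 1.2*237*57/(5.9*4.7^1.5)*sqrt(pi*2.26/4.7) = 331.43

331.43


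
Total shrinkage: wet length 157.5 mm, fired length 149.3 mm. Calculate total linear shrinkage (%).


TS = (157.5 - 149.3) / 157.5 * 100 = 5.21%

5.21


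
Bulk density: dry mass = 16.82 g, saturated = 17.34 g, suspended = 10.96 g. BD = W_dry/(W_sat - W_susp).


BD = 16.82 / (17.34 - 10.96) = 16.82 / 6.38 = 2.636 g/cm^3

2.636


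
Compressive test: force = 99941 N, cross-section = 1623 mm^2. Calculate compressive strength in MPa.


CS = 99941 / 1623 = 61.6 MPa

61.6


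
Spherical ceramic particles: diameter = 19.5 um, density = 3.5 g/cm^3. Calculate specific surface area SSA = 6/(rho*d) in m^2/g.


SSA = 6 / (3.5 * 19.5) = 0.088 m^2/g

0.088


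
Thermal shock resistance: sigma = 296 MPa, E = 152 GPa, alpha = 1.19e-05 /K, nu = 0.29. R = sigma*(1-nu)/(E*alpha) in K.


R = 296*(1-0.29)/(152*1000*1.19e-05) = 116 K

116


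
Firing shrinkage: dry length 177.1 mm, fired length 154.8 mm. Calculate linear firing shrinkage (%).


FS = (177.1 - 154.8) / 177.1 * 100 = 12.59%

12.59


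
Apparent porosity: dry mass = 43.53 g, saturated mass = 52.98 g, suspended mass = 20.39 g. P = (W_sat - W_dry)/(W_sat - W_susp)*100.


P = (52.98 - 43.53) / (52.98 - 20.39) * 100 = 9.45 / 32.59 * 100 = 29.0%

29.0


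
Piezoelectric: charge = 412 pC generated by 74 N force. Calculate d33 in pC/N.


d33 = 412 / 74 = 5.6 pC/N

5.6


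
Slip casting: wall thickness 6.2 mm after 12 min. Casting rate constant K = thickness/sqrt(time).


K = 6.2 / sqrt(12) = 6.2 / 3.4641 = 1.79 mm/min^0.5

1.79


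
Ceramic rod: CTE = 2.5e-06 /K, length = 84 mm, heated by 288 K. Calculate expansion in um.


dL = 2.5e-06 * 84 * 288 * 1000 = 60.48 um

60.48


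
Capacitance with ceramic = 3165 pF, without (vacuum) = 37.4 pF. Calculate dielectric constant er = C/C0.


er = 3165 / 37.4 = 84.63

84.63


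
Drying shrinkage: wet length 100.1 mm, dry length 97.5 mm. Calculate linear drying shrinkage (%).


DS = (100.1 - 97.5) / 100.1 * 100 = 2.6%

2.6


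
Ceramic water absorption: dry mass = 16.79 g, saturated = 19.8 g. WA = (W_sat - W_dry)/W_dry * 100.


WA = (19.8 - 16.79) / 16.79 * 100 = 17.93%

17.93


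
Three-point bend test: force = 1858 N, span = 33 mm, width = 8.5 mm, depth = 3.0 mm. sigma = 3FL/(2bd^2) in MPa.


sigma = 3*1858*33/(2*8.5*3.0^2) = 1202.2 MPa

1202.2


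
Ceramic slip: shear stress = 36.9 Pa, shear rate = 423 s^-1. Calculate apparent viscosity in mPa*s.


eta = tau/gamma * 1000 = 36.9/423 * 1000 = 87.2 mPa*s

87.2


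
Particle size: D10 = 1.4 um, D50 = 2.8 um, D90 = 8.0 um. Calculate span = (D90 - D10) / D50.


Span = (8.0 - 1.4) / 2.8 = 6.6 / 2.8 = 2.357

2.357


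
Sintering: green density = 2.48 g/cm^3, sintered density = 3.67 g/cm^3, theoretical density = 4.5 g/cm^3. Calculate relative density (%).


Relative = 3.67 / 4.5 * 100 = 81.6%

81.6


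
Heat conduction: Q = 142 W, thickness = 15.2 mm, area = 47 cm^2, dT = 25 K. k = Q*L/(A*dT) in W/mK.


k = 142*15.2/1000/(47/10000*25) = 18.37 W/mK

18.37


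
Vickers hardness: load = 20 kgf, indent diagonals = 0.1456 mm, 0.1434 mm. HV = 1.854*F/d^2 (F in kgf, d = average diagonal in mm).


d_avg = (0.1456+0.1434)/2 = 0.1445 mm
HV = 1.854*20/0.1445^2 = 1776

1776


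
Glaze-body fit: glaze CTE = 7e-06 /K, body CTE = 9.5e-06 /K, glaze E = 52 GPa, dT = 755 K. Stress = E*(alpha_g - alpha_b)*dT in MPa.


Stress = 52*1000*(7e-06 - 9.5e-06)*755 = -98.2 MPa

-98.2


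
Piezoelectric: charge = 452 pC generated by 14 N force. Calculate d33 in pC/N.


d33 = 452 / 14 = 32.3 pC/N

32.3


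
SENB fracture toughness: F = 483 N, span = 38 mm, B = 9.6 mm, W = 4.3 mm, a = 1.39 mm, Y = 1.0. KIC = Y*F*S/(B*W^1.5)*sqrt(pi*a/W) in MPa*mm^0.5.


KIC = 1.0*483*38/(9.6*4.3^1.5)*sqrt(pi*1.39/4.3) = 216.08

216.08


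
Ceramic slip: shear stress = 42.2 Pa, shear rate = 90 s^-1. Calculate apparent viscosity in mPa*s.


eta = tau/gamma * 1000 = 42.2/90 * 1000 = 468.9 mPa*s

468.9


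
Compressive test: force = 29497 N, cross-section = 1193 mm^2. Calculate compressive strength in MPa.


CS = 29497 / 1193 = 24.7 MPa

24.7


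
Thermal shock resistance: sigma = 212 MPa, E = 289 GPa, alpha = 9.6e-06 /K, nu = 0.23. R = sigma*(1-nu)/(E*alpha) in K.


R = 212*(1-0.23)/(289*1000*9.6e-06) = 59 K

59


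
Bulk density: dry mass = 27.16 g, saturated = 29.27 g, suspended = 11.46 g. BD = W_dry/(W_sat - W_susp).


BD = 27.16 / (29.27 - 11.46) = 27.16 / 17.81 = 1.525 g/cm^3

1.525


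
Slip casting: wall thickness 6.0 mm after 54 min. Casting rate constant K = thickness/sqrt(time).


K = 6.0 / sqrt(54) = 6.0 / 7.3485 = 0.816 mm/min^0.5

0.816


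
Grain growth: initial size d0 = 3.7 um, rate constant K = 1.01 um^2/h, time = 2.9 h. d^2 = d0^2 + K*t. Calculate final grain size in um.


d^2 = 3.7^2 + 1.01*2.9 = 16.619
d = sqrt(16.619) = 4.08 um

4.08


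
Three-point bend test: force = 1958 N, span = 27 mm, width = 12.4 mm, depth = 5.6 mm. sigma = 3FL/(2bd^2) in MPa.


sigma = 3*1958*27/(2*12.4*5.6^2) = 203.9 MPa

203.9


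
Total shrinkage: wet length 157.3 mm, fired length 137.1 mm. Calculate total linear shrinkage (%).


TS = (157.3 - 137.1) / 157.3 * 100 = 12.84%

12.84


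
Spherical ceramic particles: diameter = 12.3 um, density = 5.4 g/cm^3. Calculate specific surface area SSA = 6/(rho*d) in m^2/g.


SSA = 6 / (5.4 * 12.3) = 0.09 m^2/g

0.09


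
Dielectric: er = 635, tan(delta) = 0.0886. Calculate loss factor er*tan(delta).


Loss = 635 * 0.0886 = 56.261

56.261


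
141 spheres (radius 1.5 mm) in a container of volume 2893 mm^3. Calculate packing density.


V_sphere = 4/3*pi*1.5^3 = 14.1372 mm^3
Total V = 141*14.1372 = 1993.3452 mm^3
PD = 1993.3452 / 2893 = 0.689

0.689


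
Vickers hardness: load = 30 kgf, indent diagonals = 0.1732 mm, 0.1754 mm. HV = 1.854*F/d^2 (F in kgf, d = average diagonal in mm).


d_avg = (0.1732+0.1754)/2 = 0.1743 mm
HV = 1.854*30/0.1743^2 = 1831

1831


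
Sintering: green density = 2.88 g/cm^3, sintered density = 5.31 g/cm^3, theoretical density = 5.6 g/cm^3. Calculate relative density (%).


Relative = 5.31 / 5.6 * 100 = 94.8%

94.8


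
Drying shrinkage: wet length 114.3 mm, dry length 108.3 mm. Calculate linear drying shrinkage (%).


DS = (114.3 - 108.3) / 114.3 * 100 = 5.25%

5.25


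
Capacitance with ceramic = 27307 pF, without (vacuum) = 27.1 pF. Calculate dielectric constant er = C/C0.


er = 27307 / 27.1 = 1007.64

1007.64


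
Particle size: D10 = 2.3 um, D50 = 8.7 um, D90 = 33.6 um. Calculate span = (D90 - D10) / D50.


Span = (33.6 - 2.3) / 8.7 = 31.3 / 8.7 = 3.598

3.598


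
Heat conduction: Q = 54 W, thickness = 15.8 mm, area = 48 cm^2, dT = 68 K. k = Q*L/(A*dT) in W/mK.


k = 54*15.8/1000/(48/10000*68) = 2.61 W/mK

2.61


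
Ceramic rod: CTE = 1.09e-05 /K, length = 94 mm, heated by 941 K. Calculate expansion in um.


dL = 1.09e-05 * 94 * 941 * 1000 = 964.149 um

964.149


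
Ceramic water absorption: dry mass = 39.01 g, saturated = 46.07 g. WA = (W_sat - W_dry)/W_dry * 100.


WA = (46.07 - 39.01) / 39.01 * 100 = 18.1%

18.1


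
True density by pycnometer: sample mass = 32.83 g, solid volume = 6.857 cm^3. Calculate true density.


TD = 32.83 / 6.857 = 4.788 g/cm^3

4.788


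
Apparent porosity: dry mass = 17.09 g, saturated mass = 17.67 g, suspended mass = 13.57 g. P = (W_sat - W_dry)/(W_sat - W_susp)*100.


P = (17.67 - 17.09) / (17.67 - 13.57) * 100 = 0.58 / 4.1 * 100 = 14.1%

14.1


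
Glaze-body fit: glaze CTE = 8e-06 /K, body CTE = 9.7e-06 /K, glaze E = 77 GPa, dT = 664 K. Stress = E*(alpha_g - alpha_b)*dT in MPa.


Stress = 77*1000*(8e-06 - 9.7e-06)*664 = -86.9 MPa

-86.9


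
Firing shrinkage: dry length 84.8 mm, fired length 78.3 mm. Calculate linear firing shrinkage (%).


FS = (84.8 - 78.3) / 84.8 * 100 = 7.67%

7.67


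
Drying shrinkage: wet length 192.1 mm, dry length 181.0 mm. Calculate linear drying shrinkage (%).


DS = (192.1 - 181.0) / 192.1 * 100 = 5.78%

5.78


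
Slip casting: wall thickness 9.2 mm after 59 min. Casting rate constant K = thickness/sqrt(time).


K = 9.2 / sqrt(59) = 9.2 / 7.6811 = 1.198 mm/min^0.5

1.198


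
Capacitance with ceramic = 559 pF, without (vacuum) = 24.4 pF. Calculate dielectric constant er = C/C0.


er = 559 / 24.4 = 22.91

22.91


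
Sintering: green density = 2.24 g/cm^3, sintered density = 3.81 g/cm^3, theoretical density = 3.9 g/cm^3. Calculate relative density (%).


Relative = 3.81 / 3.9 * 100 = 97.7%

97.7


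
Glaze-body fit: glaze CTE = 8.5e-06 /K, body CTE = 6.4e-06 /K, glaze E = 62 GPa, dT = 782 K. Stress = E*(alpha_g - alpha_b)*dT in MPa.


Stress = 62*1000*(8.5e-06 - 6.4e-06)*782 = 101.8 MPa

101.8


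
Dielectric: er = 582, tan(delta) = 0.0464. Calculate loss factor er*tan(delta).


Loss = 582 * 0.0464 = 27.005

27.005


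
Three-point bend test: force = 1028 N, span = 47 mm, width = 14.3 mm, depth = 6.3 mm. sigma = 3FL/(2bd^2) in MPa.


sigma = 3*1028*47/(2*14.3*6.3^2) = 127.7 MPa

127.7


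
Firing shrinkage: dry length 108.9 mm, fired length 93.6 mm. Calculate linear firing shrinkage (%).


FS = (108.9 - 93.6) / 108.9 * 100 = 14.05%

14.05


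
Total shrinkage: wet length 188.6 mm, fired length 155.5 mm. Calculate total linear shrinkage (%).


TS = (188.6 - 155.5) / 188.6 * 100 = 17.55%

17.55


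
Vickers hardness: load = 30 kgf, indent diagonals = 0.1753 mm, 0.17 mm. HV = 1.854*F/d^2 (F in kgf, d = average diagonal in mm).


d_avg = (0.1753+0.17)/2 = 0.17265 mm
HV = 1.854*30/0.17265^2 = 1866

1866


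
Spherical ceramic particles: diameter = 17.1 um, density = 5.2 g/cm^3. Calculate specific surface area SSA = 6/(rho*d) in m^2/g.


SSA = 6 / (5.2 * 17.1) = 0.067 m^2/g

0.067


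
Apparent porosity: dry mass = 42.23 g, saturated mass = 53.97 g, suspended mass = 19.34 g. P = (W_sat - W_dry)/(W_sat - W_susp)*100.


P = (53.97 - 42.23) / (53.97 - 19.34) * 100 = 11.74 / 34.63 * 100 = 33.9%

33.9


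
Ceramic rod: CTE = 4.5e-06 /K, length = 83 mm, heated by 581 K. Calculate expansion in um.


dL = 4.5e-06 * 83 * 581 * 1000 = 217.004 um

217.004


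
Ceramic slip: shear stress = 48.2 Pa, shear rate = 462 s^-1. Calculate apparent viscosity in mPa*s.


eta = tau/gamma * 1000 = 48.2/462 * 1000 = 104.3 mPa*s

104.3


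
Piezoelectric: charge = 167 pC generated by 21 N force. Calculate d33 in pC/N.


d33 = 167 / 21 = 8.0 pC/N

8.0


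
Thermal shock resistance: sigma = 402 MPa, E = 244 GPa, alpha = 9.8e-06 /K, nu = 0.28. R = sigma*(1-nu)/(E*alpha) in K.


R = 402*(1-0.28)/(244*1000*9.8e-06) = 121 K

121


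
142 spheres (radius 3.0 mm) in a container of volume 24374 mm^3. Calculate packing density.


V_sphere = 4/3*pi*3.0^3 = 113.0973 mm^3
Total V = 142*113.0973 = 16059.8166 mm^3
PD = 16059.8166 / 24374 = 0.659

0.659


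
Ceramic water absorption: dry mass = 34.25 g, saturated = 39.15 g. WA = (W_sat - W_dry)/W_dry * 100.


WA = (39.15 - 34.25) / 34.25 * 100 = 14.31%

14.31


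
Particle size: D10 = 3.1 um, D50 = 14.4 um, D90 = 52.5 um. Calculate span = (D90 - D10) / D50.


Span = (52.5 - 3.1) / 14.4 = 49.4 / 14.4 = 3.431

3.431


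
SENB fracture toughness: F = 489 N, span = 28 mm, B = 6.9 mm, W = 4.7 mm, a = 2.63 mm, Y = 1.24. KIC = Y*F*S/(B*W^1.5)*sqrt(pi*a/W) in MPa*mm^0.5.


KIC = 1.24*489*28/(6.9*4.7^1.5)*sqrt(pi*2.63/4.7) = 320.18

320.18


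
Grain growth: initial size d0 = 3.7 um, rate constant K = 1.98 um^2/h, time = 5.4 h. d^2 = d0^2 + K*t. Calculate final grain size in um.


d^2 = 3.7^2 + 1.98*5.4 = 24.382
d = sqrt(24.382) = 4.94 um

4.94


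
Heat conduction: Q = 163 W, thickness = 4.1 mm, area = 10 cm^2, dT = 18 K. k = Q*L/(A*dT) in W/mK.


k = 163*4.1/1000/(10/10000*18) = 37.13 W/mK

37.13


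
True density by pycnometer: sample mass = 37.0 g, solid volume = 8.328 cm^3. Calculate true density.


TD = 37.0 / 8.328 = 4.443 g/cm^3

4.443


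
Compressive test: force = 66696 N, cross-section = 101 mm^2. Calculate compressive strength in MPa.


CS = 66696 / 101 = 660.4 MPa

660.4


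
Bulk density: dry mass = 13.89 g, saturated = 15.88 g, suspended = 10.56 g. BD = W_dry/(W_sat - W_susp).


BD = 13.89 / (15.88 - 10.56) = 13.89 / 5.32 = 2.611 g/cm^3

2.611


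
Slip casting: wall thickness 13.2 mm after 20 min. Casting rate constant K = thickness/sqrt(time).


K = 13.2 / sqrt(20) = 13.2 / 4.4721 = 2.952 mm/min^0.5

2.952


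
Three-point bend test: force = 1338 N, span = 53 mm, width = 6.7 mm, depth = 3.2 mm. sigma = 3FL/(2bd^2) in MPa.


sigma = 3*1338*53/(2*6.7*3.2^2) = 1550.4 MPa

1550.4


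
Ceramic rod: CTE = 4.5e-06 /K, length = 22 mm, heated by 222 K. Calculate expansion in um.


dL = 4.5e-06 * 22 * 222 * 1000 = 21.978 um

21.978


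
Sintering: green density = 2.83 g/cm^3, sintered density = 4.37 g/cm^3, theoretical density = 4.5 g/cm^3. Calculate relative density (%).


Relative = 4.37 / 4.5 * 100 = 97.1%

97.1


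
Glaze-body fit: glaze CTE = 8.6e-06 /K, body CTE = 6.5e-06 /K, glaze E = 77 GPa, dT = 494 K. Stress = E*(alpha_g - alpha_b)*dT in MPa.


Stress = 77*1000*(8.6e-06 - 6.5e-06)*494 = 79.9 MPa

79.9


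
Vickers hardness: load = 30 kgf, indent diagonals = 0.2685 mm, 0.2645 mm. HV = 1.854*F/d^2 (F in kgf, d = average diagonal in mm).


d_avg = (0.2685+0.2645)/2 = 0.2665 mm
HV = 1.854*30/0.2665^2 = 783

783


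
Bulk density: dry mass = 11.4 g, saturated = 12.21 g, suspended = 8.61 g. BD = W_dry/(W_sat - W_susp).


BD = 11.4 / (12.21 - 8.61) = 11.4 / 3.6 = 3.167 g/cm^3

3.167


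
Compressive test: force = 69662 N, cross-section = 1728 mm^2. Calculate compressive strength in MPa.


CS = 69662 / 1728 = 40.3 MPa

40.3


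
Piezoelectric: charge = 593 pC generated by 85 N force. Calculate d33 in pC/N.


d33 = 593 / 85 = 7.0 pC/N

7.0


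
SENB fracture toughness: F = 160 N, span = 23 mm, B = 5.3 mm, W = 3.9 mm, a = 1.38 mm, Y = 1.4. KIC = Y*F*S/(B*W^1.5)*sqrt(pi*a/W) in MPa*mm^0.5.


KIC = 1.4*160*23/(5.3*3.9^1.5)*sqrt(pi*1.38/3.9) = 133.07

133.07


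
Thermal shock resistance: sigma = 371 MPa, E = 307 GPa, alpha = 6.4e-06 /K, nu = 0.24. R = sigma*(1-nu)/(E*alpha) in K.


R = 371*(1-0.24)/(307*1000*6.4e-06) = 144 K

144


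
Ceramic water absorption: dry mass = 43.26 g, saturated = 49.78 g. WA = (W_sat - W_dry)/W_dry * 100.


WA = (49.78 - 43.26) / 43.26 * 100 = 15.07%

15.07


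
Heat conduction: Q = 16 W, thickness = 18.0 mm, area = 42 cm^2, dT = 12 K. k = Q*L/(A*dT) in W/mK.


k = 16*18.0/1000/(42/10000*12) = 5.71 W/mK

5.71


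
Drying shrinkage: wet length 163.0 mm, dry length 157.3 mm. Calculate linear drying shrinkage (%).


DS = (163.0 - 157.3) / 163.0 * 100 = 3.5%

3.5


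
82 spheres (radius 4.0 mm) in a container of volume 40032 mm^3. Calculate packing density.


V_sphere = 4/3*pi*4.0^3 = 268.0826 mm^3
Total V = 82*268.0826 = 21982.7732 mm^3
PD = 21982.7732 / 40032 = 0.549

0.549


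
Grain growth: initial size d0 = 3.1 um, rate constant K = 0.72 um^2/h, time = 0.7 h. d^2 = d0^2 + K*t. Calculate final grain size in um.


d^2 = 3.1^2 + 0.72*0.7 = 10.114
d = sqrt(10.114) = 3.18 um

3.18


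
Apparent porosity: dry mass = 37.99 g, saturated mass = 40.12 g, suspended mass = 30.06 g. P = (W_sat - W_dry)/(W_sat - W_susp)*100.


P = (40.12 - 37.99) / (40.12 - 30.06) * 100 = 2.13 / 10.06 * 100 = 21.2%

21.2


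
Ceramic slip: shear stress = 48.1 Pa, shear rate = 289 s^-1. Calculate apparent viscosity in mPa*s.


eta = tau/gamma * 1000 = 48.1/289 * 1000 = 166.4 mPa*s

166.4


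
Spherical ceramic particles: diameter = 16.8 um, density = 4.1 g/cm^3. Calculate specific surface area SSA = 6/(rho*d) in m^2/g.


SSA = 6 / (4.1 * 16.8) = 0.087 m^2/g

0.087


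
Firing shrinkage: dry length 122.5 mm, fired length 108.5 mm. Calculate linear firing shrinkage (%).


FS = (122.5 - 108.5) / 122.5 * 100 = 11.43%

11.43


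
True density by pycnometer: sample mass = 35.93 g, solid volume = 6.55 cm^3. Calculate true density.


TD = 35.93 / 6.55 = 5.485 g/cm^3

5.485


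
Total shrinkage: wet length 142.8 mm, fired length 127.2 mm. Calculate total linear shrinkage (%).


TS = (142.8 - 127.2) / 142.8 * 100 = 10.92%

10.92


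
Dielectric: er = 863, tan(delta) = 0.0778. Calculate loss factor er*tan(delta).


Loss = 863 * 0.0778 = 67.141

67.141


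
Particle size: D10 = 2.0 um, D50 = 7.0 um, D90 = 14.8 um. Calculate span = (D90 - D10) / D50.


Span = (14.8 - 2.0) / 7.0 = 12.8 / 7.0 = 1.829

1.829


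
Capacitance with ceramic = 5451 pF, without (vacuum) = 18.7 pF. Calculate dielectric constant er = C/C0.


er = 5451 / 18.7 = 291.5

291.5


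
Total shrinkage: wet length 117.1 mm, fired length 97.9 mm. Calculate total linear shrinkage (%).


TS = (117.1 - 97.9) / 117.1 * 100 = 16.4%

16.4


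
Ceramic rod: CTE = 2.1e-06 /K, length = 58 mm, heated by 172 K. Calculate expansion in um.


dL = 2.1e-06 * 58 * 172 * 1000 = 20.95 um

20.95


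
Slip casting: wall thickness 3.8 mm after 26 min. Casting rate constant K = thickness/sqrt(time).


K = 3.8 / sqrt(26) = 3.8 / 5.099 = 0.745 mm/min^0.5

0.745


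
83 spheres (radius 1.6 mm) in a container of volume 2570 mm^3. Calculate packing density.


V_sphere = 4/3*pi*1.6^3 = 17.1573 mm^3
Total V = 83*17.1573 = 1424.0559 mm^3
PD = 1424.0559 / 2570 = 0.554

0.554


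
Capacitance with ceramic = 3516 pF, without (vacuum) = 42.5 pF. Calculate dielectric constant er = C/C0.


er = 3516 / 42.5 = 82.73

82.73


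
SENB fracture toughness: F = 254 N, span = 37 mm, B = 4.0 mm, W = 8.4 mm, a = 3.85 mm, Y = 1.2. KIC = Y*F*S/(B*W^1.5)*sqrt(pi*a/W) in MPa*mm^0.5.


KIC = 1.2*254*37/(4.0*8.4^1.5)*sqrt(pi*3.85/8.4) = 138.96

138.96


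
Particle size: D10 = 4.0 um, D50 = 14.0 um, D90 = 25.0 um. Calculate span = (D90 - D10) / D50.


Span = (25.0 - 4.0) / 14.0 = 21.0 / 14.0 = 1.5

1.5


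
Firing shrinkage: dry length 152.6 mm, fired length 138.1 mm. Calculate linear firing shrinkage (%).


FS = (152.6 - 138.1) / 152.6 * 100 = 9.5%

9.5


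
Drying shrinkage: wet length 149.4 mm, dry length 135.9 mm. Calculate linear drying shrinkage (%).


DS = (149.4 - 135.9) / 149.4 * 100 = 9.04%

9.04


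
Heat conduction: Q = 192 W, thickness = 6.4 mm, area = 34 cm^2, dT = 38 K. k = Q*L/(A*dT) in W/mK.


k = 192*6.4/1000/(34/10000*38) = 9.51 W/mK

9.51


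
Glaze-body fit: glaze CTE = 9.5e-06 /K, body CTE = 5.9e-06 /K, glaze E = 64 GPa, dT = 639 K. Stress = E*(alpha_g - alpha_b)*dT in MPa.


Stress = 64*1000*(9.5e-06 - 5.9e-06)*639 = 147.2 MPa

147.2


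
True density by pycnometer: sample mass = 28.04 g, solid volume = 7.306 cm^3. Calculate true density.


TD = 28.04 / 7.306 = 3.838 g/cm^3

3.838


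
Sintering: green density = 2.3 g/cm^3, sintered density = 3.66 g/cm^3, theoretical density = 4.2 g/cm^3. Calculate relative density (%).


Relative = 3.66 / 4.2 * 100 = 87.1%

87.1


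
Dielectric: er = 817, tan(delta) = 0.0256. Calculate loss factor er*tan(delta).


Loss = 817 * 0.0256 = 20.915

20.915


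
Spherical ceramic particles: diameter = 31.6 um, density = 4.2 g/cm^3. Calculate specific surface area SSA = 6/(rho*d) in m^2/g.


SSA = 6 / (4.2 * 31.6) = 0.045 m^2/g

0.045


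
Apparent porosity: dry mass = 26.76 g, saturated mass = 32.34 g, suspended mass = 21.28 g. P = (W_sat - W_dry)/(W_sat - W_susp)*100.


P = (32.34 - 26.76) / (32.34 - 21.28) * 100 = 5.58 / 11.06 * 100 = 50.5%

50.5


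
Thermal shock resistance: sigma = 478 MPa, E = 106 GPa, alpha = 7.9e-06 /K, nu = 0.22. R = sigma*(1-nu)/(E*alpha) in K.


R = 478*(1-0.22)/(106*1000*7.9e-06) = 445 K

445


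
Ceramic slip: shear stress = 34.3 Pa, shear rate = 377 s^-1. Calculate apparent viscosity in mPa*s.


eta = tau/gamma * 1000 = 34.3/377 * 1000 = 91.0 mPa*s

91.0


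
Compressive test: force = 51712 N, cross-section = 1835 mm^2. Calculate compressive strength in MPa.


CS = 51712 / 1835 = 28.2 MPa

28.2


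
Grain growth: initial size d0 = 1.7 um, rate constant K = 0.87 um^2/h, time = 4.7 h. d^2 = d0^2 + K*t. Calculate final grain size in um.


d^2 = 1.7^2 + 0.87*4.7 = 6.979
d = sqrt(6.979) = 2.64 um

2.64


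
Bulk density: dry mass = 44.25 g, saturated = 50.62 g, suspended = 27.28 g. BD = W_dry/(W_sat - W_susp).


BD = 44.25 / (50.62 - 27.28) = 44.25 / 23.34 = 1.896 g/cm^3

1.896


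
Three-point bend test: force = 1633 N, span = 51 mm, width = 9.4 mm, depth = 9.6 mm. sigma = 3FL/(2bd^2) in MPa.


sigma = 3*1633*51/(2*9.4*9.6^2) = 144.2 MPa

144.2


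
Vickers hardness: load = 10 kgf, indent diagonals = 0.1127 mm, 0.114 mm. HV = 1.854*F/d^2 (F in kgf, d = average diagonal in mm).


d_avg = (0.1127+0.114)/2 = 0.11335 mm
HV = 1.854*10/0.11335^2 = 1443

1443


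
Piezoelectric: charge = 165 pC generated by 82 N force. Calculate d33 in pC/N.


d33 = 165 / 82 = 2.0 pC/N

2.0


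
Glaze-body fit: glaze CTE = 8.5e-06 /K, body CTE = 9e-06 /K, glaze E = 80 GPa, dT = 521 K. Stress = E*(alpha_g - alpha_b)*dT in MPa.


Stress = 80*1000*(8.5e-06 - 9e-06)*521 = -20.8 MPa

-20.8


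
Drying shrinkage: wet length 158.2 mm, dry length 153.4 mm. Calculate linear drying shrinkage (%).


DS = (158.2 - 153.4) / 158.2 * 100 = 3.03%

3.03


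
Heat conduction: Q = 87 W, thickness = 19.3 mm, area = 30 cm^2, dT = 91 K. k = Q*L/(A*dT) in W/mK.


k = 87*19.3/1000/(30/10000*91) = 6.15 W/mK

6.15


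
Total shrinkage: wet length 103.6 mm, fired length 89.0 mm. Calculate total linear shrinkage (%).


TS = (103.6 - 89.0) / 103.6 * 100 = 14.09%

14.09


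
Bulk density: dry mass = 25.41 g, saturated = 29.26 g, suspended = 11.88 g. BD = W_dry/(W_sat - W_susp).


BD = 25.41 / (29.26 - 11.88) = 25.41 / 17.38 = 1.462 g/cm^3

1.462


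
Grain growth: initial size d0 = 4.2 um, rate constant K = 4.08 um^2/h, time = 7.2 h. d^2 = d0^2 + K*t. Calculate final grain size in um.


d^2 = 4.2^2 + 4.08*7.2 = 47.016
d = sqrt(47.016) = 6.86 um

6.86


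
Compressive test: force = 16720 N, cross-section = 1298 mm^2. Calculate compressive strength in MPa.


CS = 16720 / 1298 = 12.9 MPa

12.9


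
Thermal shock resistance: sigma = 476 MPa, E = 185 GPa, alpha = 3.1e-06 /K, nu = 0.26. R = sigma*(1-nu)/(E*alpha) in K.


R = 476*(1-0.26)/(185*1000*3.1e-06) = 614 K

614


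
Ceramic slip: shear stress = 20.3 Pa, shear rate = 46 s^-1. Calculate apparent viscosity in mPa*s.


eta = tau/gamma * 1000 = 20.3/46 * 1000 = 441.3 mPa*s

441.3


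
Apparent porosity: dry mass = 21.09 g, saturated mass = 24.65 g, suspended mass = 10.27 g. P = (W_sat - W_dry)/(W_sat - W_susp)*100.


P = (24.65 - 21.09) / (24.65 - 10.27) * 100 = 3.56 / 14.38 * 100 = 24.8%

24.8


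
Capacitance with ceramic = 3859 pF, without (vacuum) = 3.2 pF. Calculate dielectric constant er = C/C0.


er = 3859 / 3.2 = 1205.94

1205.94


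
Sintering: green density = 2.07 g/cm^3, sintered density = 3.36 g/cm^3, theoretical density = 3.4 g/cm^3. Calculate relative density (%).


Relative = 3.36 / 3.4 * 100 = 98.8%

98.8


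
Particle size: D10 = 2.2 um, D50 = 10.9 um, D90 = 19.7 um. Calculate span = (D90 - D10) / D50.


Span = (19.7 - 2.2) / 10.9 = 17.5 / 10.9 = 1.606

1.606


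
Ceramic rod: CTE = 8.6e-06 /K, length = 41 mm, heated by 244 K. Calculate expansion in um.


dL = 8.6e-06 * 41 * 244 * 1000 = 86.034 um

86.034


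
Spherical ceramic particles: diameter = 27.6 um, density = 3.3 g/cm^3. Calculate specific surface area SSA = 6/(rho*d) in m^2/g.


SSA = 6 / (3.3 * 27.6) = 0.066 m^2/g

0.066


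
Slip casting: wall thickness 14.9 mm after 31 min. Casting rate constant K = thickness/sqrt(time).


K = 14.9 / sqrt(31) = 14.9 / 5.5678 = 2.676 mm/min^0.5

2.676


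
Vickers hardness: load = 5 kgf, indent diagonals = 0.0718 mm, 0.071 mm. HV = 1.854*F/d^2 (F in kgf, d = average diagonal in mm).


d_avg = (0.0718+0.071)/2 = 0.0714 mm
HV = 1.854*5/0.0714^2 = 1818

1818


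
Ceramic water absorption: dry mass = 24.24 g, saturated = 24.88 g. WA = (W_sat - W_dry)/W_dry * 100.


WA = (24.88 - 24.24) / 24.24 * 100 = 2.64%

2.64


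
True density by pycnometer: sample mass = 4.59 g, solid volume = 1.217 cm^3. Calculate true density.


TD = 4.59 / 1.217 = 3.772 g/cm^3

3.772


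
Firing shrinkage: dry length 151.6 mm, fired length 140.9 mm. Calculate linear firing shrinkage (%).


FS = (151.6 - 140.9) / 151.6 * 100 = 7.06%

7.06


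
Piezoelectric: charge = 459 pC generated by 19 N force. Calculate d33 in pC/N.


d33 = 459 / 19 = 24.2 pC/N

24.2


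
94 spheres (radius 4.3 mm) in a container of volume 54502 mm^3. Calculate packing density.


V_sphere = 4/3*pi*4.3^3 = 333.0381 mm^3
Total V = 94*333.0381 = 31305.5814 mm^3
PD = 31305.5814 / 54502 = 0.574

0.574


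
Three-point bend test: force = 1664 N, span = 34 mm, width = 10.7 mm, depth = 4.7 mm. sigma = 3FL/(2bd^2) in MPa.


sigma = 3*1664*34/(2*10.7*4.7^2) = 359.0 MPa

359.0


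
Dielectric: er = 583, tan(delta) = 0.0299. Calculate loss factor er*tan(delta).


Loss = 583 * 0.0299 = 17.432

17.432


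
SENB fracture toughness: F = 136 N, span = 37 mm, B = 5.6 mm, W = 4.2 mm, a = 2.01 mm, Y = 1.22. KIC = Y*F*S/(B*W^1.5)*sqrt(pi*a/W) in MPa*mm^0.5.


KIC = 1.22*136*37/(5.6*4.2^1.5)*sqrt(pi*2.01/4.2) = 156.17

156.17


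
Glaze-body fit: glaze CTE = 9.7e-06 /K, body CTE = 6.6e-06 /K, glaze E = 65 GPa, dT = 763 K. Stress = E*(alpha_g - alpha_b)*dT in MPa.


Stress = 65*1000*(9.7e-06 - 6.6e-06)*763 = 153.7 MPa

153.7


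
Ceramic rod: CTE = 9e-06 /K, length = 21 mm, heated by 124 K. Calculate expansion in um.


dL = 9e-06 * 21 * 124 * 1000 = 23.436 um

23.436


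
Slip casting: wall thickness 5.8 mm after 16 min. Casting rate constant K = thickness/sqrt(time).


K = 5.8 / sqrt(16) = 5.8 / 4.0 = 1.45 mm/min^0.5

1.45


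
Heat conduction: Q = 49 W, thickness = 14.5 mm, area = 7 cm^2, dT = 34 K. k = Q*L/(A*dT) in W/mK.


k = 49*14.5/1000/(7/10000*34) = 29.85 W/mK

29.85


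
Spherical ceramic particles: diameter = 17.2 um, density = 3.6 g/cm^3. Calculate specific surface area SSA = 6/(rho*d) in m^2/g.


SSA = 6 / (3.6 * 17.2) = 0.097 m^2/g

0.097


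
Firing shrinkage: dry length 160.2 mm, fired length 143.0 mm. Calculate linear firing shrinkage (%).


FS = (160.2 - 143.0) / 160.2 * 100 = 10.74%

10.74


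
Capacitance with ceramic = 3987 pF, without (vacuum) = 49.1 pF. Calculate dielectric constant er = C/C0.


er = 3987 / 49.1 = 81.2

81.2


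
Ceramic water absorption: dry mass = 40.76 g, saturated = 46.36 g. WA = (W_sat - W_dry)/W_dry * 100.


WA = (46.36 - 40.76) / 40.76 * 100 = 13.74%

13.74


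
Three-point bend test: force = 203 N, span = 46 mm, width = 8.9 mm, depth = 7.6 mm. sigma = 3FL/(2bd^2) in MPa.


sigma = 3*203*46/(2*8.9*7.6^2) = 27.2 MPa

27.2


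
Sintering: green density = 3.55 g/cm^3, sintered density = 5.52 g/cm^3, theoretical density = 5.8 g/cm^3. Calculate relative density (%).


Relative = 5.52 / 5.8 * 100 = 95.2%

95.2


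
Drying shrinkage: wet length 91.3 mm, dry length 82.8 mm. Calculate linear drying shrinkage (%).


DS = (91.3 - 82.8) / 91.3 * 100 = 9.31%

9.31


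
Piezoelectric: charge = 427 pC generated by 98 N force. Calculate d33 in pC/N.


d33 = 427 / 98 = 4.4 pC/N

4.4


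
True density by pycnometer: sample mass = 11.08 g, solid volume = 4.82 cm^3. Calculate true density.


TD = 11.08 / 4.82 = 2.299 g/cm^3

2.299


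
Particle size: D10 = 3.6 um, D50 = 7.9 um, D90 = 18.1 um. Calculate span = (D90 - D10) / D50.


Span = (18.1 - 3.6) / 7.9 = 14.5 / 7.9 = 1.835

1.835


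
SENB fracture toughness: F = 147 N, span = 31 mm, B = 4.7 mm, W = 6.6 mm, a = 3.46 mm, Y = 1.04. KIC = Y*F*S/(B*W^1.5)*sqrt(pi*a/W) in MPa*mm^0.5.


KIC = 1.04*147*31/(4.7*6.6^1.5)*sqrt(pi*3.46/6.6) = 76.32

76.32


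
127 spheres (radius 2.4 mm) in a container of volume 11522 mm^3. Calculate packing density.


V_sphere = 4/3*pi*2.4^3 = 57.9058 mm^3
Total V = 127*57.9058 = 7354.0366 mm^3
PD = 7354.0366 / 11522 = 0.638

0.638


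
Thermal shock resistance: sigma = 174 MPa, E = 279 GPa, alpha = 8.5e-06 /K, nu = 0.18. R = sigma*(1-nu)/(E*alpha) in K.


R = 174*(1-0.18)/(279*1000*8.5e-06) = 60 K

60


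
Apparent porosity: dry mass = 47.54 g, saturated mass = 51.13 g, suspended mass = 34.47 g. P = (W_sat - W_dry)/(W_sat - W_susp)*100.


P = (51.13 - 47.54) / (51.13 - 34.47) * 100 = 3.59 / 16.66 * 100 = 21.5%

21.5


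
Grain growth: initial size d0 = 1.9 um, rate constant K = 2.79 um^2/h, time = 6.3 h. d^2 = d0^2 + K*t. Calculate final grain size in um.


d^2 = 1.9^2 + 2.79*6.3 = 21.187
d = sqrt(21.187) = 4.6 um

4.6


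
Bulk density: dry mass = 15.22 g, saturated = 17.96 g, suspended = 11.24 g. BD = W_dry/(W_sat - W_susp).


BD = 15.22 / (17.96 - 11.24) = 15.22 / 6.72 = 2.265 g/cm^3

2.265


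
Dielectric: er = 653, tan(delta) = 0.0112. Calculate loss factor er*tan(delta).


Loss = 653 * 0.0112 = 7.314

7.314


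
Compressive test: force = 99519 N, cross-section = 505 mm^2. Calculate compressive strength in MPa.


CS = 99519 / 505 = 197.1 MPa

197.1


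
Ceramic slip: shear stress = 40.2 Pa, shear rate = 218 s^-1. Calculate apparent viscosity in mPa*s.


eta = tau/gamma * 1000 = 40.2/218 * 1000 = 184.4 mPa*s

184.4


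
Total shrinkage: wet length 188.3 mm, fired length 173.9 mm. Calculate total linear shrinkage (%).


TS = (188.3 - 173.9) / 188.3 * 100 = 7.65%

7.65


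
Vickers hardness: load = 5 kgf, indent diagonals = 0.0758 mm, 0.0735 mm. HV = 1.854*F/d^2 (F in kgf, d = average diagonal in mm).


d_avg = (0.0758+0.0735)/2 = 0.07465 mm
HV = 1.854*5/0.07465^2 = 1663

1663


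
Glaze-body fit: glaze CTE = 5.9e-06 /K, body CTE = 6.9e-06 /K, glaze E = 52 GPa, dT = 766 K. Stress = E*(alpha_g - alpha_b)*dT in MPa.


Stress = 52*1000*(5.9e-06 - 6.9e-06)*766 = -39.8 MPa

-39.8


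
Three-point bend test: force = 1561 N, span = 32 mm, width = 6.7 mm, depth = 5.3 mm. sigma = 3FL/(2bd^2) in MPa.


sigma = 3*1561*32/(2*6.7*5.3^2) = 398.1 MPa

398.1


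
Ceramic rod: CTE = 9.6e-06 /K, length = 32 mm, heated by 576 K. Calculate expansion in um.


dL = 9.6e-06 * 32 * 576 * 1000 = 176.947 um

176.947


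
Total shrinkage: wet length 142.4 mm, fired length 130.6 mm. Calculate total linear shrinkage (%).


TS = (142.4 - 130.6) / 142.4 * 100 = 8.29%

8.29


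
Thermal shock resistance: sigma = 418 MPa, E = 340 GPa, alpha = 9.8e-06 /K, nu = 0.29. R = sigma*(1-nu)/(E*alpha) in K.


R = 418*(1-0.29)/(340*1000*9.8e-06) = 89 K

89


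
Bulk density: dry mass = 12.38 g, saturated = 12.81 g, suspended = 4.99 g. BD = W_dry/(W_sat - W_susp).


BD = 12.38 / (12.81 - 4.99) = 12.38 / 7.82 = 1.583 g/cm^3

1.583


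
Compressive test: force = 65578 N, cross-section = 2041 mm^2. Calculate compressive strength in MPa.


CS = 65578 / 2041 = 32.1 MPa

32.1


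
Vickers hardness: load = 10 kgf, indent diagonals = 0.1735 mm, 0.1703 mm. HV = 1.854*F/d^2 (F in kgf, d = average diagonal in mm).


d_avg = (0.1735+0.1703)/2 = 0.1719 mm
HV = 1.854*10/0.1719^2 = 627

627


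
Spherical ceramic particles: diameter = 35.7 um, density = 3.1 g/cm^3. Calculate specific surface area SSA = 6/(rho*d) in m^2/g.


SSA = 6 / (3.1 * 35.7) = 0.054 m^2/g

0.054


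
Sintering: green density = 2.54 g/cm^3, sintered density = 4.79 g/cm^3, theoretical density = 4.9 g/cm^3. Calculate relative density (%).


Relative = 4.79 / 4.9 * 100 = 97.8%

97.8


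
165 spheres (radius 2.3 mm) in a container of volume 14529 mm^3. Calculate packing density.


V_sphere = 4/3*pi*2.3^3 = 50.965 mm^3
Total V = 165*50.965 = 8409.225 mm^3
PD = 8409.225 / 14529 = 0.579

0.579


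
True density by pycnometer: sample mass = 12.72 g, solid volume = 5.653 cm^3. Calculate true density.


TD = 12.72 / 5.653 = 2.25 g/cm^3

2.25


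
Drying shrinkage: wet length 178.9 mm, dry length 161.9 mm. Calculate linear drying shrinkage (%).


DS = (178.9 - 161.9) / 178.9 * 100 = 9.5%

9.5


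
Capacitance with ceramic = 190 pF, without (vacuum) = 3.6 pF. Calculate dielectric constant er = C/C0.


er = 190 / 3.6 = 52.78

52.78


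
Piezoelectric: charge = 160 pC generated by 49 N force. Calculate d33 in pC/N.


d33 = 160 / 49 = 3.3 pC/N

3.3


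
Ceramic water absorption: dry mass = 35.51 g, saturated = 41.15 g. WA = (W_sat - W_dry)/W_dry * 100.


WA = (41.15 - 35.51) / 35.51 * 100 = 15.88%

15.88


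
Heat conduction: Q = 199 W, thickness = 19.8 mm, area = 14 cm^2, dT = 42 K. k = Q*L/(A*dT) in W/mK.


k = 199*19.8/1000/(14/10000*42) = 67.01 W/mK

67.01


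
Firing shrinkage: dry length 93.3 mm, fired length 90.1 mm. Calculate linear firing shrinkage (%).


FS = (93.3 - 90.1) / 93.3 * 100 = 3.43%

3.43


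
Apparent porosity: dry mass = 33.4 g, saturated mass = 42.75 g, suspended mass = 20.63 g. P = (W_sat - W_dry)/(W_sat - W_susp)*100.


P = (42.75 - 33.4) / (42.75 - 20.63) * 100 = 9.35 / 22.12 * 100 = 42.3%

42.3


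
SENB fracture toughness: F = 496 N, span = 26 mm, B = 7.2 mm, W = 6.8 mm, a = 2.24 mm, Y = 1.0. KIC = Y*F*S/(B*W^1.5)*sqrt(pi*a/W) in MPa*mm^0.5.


KIC = 1.0*496*26/(7.2*6.8^1.5)*sqrt(pi*2.24/6.8) = 102.76

102.76


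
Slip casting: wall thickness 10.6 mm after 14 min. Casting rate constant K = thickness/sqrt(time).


K = 10.6 / sqrt(14) = 10.6 / 3.7417 = 2.833 mm/min^0.5

2.833


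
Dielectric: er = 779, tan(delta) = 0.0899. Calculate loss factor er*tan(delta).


Loss = 779 * 0.0899 = 70.032

70.032


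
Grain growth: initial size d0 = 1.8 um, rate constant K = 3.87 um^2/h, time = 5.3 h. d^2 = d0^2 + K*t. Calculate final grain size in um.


d^2 = 1.8^2 + 3.87*5.3 = 23.751
d = sqrt(23.751) = 4.87 um

4.87


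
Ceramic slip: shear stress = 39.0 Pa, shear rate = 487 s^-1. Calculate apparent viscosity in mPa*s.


eta = tau/gamma * 1000 = 39.0/487 * 1000 = 80.1 mPa*s

80.1
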